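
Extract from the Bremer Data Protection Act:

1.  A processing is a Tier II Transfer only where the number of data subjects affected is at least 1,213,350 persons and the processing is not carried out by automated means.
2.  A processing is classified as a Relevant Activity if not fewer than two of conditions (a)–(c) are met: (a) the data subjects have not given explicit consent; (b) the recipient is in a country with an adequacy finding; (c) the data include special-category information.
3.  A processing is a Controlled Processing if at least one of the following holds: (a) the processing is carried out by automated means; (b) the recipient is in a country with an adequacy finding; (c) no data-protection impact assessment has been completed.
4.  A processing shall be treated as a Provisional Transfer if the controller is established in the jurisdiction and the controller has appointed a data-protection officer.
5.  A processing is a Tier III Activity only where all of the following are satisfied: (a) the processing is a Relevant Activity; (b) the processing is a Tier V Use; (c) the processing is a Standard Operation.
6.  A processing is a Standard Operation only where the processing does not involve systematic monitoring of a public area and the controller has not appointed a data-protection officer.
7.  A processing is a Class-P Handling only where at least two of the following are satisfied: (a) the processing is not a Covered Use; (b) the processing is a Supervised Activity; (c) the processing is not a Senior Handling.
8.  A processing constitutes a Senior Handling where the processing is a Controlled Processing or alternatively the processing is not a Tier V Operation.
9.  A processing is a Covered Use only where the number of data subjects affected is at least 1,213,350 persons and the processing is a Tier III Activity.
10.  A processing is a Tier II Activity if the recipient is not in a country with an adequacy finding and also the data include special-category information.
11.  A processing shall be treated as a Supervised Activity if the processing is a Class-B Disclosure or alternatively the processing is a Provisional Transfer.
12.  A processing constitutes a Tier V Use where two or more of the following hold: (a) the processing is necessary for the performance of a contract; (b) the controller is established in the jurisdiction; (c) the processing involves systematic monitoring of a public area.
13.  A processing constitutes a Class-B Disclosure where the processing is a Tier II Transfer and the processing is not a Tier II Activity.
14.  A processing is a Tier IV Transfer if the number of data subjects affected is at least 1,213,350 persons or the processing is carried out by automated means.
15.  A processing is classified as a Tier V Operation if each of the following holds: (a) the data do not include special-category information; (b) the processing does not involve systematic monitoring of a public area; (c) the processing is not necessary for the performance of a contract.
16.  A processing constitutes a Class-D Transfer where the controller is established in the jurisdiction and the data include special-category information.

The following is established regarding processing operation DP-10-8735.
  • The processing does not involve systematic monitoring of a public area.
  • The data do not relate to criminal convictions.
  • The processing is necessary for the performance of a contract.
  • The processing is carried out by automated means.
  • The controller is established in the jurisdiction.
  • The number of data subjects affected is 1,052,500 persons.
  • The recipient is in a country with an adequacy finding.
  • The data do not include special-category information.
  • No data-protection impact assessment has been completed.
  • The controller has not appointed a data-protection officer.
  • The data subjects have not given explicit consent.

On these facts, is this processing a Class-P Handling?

No

Under paragraph 2: the data subjects have not given explicit consent? yes; the recipient is in a country with an adequacy finding? yes; the data include special-category information? no — 2 of 3 hold (need ≥2) → satisfied.
Under paragraph 12: the processing is necessary for the performance of a contract? yes; the controller is established in the jurisdiction? yes; the processing involves systematic monitoring of a public area? no — 2 of 3 hold (need ≥2) → satisfied.
Under paragraph 6: the processing does not involve systematic monitoring of a public area? yes; and the controller has not appointed a data-protection officer? yes. So the processing is a Standard Operation.
Under paragraph 5: Relevant Activity (paragraph 2)? yes; and Tier V Use (paragraph 12)? yes; and Standard Operation (paragraph 6)? yes. So the processing is a Tier III Activity.
Under paragraph 9: number of data subjects affected: 1,052,500 persons ≥ 1,213,350 persons? no; and Tier III Activity (paragraph 5)? yes. So the processing is not a Covered Use.
Under paragraph 1: number of data subjects affected: 1,052,500 persons ≥ 1,213,350 persons? no; and the processing is not carried out by automated means? no. So the processing is not a Tier II Transfer.
Under paragraph 10: the recipient is not in a country with an adequacy finding? no; and the data include special-category information? no. So the processing is not a Tier II Activity.
Under paragraph 13: Tier II Transfer (paragraph 1)? no; and not a Tier II Activity (paragraph 10)? yes. So the processing is not a Class-B Disclosure.
Under paragraph 4: the controller is established in the jurisdiction? yes; and the controller has appointed a data-protection officer? no. So the processing is not a Provisional Transfer.
Under paragraph 11: Class-B Disclosure (paragraph 13)? no; or Provisional Transfer (paragraph 4)? no. So the processing is not a Supervised Activity.
Under paragraph 3: the processing is carried out by automated means? yes; or the recipient is in a country with an adequacy finding? yes; or no data-protection impact assessment has been completed? yes. So the processing is a Controlled Processing.
Under paragraph 15: the data do not include special-category information? yes; and the processing does not involve systematic monitoring of a public area? yes; and the processing is not necessary for the performance of a contract? no. So the processing is not a Tier V Operation.
Under paragraph 8: Controlled Processing (paragraph 3)? yes; or not a Tier V Operation (paragraph 15)? yes. So the processing is a Senior Handling.
Under paragraph 7: not a Covered Use (paragraph 9)? yes; Supervised Activity (paragraph 11)? no; not a Senior Handling (paragraph 8)? no — 1 of 3 hold (need ≥2) → not satisfied.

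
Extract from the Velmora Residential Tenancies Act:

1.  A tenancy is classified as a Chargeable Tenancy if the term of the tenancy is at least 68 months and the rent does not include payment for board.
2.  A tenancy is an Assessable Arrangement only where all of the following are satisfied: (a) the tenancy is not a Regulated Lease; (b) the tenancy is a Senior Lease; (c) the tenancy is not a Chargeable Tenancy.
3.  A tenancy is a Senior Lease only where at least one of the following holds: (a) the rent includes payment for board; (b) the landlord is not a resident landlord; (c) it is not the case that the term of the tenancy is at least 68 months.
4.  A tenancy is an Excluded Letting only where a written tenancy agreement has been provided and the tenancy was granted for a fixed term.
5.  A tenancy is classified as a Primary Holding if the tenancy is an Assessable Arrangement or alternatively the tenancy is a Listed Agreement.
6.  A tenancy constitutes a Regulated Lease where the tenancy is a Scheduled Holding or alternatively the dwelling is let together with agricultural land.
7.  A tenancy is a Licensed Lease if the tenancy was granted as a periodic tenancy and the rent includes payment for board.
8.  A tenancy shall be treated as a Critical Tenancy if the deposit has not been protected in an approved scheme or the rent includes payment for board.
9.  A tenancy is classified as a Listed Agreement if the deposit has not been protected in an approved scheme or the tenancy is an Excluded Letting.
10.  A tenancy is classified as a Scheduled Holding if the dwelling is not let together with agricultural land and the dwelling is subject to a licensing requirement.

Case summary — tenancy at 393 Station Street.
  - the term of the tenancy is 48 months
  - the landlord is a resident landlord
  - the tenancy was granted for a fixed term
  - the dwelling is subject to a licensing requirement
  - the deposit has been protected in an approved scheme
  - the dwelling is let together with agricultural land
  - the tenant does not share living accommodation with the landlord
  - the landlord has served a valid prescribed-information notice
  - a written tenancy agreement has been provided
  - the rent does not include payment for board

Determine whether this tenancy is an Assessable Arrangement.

Under paragraph 10: the dwelling is not let together with agricultural land? no; and the dwelling is subject to a licensing requirement? yes. So the tenancy is not a Scheduled Holding.
Under paragraph 6: Scheduled Holding (paragraph 10)? no; or the dwelling is let together with agricultural land? yes. So the tenancy is a Regulated Lease.
Under paragraph 3: the rent includes payment for board? no; or the landlord is not a resident landlord? no; or term of the tenancy: 48 months ≥ 68 months? no, so negated condition yes. So the tenancy is a Senior Lease.
Under paragraph 1: term of the tenancy: 48 months ≥ 68 months? no; and the rent does not include payment for board? yes. So the tenancy is not a Chargeable Tenancy.
Under paragraph 2: not a Regulated Lease (paragraph 6)? no; and Senior Lease (paragraph 3)? yes; and not a Chargeable Tenancy (paragraph 1)? yes. So the tenancy is not an Assessable Arrangement.

No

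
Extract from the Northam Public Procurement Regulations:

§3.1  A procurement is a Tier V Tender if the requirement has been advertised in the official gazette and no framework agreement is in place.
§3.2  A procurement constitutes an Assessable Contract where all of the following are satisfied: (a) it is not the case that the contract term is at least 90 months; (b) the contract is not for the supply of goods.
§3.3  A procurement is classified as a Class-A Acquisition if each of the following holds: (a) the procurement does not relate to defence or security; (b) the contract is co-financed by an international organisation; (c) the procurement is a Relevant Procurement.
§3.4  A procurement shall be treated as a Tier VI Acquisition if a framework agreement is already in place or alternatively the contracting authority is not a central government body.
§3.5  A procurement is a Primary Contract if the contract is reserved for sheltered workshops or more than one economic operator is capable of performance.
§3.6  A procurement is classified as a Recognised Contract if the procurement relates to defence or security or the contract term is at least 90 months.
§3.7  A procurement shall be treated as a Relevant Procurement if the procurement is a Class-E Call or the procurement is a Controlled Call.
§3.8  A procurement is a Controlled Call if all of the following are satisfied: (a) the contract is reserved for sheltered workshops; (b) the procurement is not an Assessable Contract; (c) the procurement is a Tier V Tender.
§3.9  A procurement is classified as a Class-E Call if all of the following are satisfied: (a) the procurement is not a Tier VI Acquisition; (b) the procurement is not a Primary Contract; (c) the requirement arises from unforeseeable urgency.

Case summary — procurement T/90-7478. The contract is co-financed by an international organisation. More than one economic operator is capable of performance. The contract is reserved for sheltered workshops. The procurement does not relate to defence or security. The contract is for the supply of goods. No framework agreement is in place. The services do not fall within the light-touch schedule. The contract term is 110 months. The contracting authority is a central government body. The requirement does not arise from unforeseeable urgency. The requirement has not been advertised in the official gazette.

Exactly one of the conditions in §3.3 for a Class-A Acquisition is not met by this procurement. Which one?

Relevant Procurement

§3.4 — Tier VI Acquisition: [a framework agreement is already in place? no] OR [the contracting authority is not a central government body? no] → not satisfied.
§3.5 — Primary Contract: [the contract is reserved for sheltered workshops? yes] OR [more than one economic operator is capable of performance? yes] → satisfied.
§3.9 — Class-E Call: [not a Tier VI Acquisition (§3.4)? yes] AND [not a Primary Contract (§3.5)? no] AND [the requirement arises from unforeseeable urgency? no] → not satisfied.
§3.2 — Assessable Contract: [contract term: 110 months ≥ 90 months? yes, so negated condition no] AND [the contract is not for the supply of goods? no] → not satisfied.
§3.1 — Tier V Tender: [the requirement has been advertised in the official gazette? no] AND [no framework agreement is in place? yes] → not satisfied.
§3.8 — Controlled Call: [the contract is reserved for sheltered workshops? yes] AND [not an Assessable Contract (§3.2)? yes] AND [Tier V Tender (§3.1)? no] → not satisfied.
§3.7 — Relevant Procurement: [Class-E Call (§3.9)? no] OR [Controlled Call (§3.8)? no] → not satisfied.
§3.3 — Class-A Acquisition: [the procurement does not relate to defence or security? yes] AND [the contract is co-financed by an international organisation? yes] AND [Relevant Procurement (§3.7)? no] → not satisfied.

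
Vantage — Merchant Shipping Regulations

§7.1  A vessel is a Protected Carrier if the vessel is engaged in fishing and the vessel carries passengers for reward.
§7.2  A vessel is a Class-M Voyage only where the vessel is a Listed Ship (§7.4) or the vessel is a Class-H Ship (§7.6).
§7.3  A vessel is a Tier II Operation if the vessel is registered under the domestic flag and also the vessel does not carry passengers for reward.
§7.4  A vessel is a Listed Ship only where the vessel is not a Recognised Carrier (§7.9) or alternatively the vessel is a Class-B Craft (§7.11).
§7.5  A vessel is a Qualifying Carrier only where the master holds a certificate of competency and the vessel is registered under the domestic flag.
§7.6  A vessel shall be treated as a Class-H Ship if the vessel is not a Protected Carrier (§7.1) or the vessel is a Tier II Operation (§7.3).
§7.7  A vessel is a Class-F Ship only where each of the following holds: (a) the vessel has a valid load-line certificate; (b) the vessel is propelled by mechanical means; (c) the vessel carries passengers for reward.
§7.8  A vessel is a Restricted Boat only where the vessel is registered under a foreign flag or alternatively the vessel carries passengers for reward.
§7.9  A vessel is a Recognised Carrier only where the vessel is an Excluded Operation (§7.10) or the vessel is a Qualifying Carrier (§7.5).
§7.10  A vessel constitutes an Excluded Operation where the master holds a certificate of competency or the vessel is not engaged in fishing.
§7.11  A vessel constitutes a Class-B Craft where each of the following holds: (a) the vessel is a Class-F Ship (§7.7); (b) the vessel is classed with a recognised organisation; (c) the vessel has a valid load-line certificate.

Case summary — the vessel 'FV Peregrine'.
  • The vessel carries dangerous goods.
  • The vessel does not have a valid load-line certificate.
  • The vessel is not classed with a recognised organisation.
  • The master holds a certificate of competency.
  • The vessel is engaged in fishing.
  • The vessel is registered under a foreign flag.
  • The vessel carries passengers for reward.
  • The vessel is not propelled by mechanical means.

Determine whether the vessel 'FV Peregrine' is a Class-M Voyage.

No

§7.10 — Excluded Operation: [the master holds a certificate of competency? yes] OR [the vessel is not engaged in fishing? no] → satisfied.
§7.5 — Qualifying Carrier: [the master holds a certificate of competency? yes] AND [the vessel is registered under the domestic flag? no] → not satisfied.
§7.9 — Recognised Carrier: [Excluded Operation (§7.10)? yes] OR [Qualifying Carrier (§7.5)? no] → satisfied.
§7.7 — Class-F Ship: [the vessel has a valid load-line certificate? no] AND [the vessel is propelled by mechanical means? no] AND [the vessel carries passengers for reward? yes] → not satisfied.
§7.11 — Class-B Craft: [Class-F Ship (§7.7)? no] AND [the vessel is classed with a recognised organisation? no] AND [the vessel has a valid load-line certificate? no] → not satisfied.
§7.4 — Listed Ship: [not a Recognised Carrier (§7.9)? no] OR [Class-B Craft (§7.11)? no] → not satisfied.
§7.1 — Protected Carrier: [the vessel is engaged in fishing? yes] AND [the vessel carries passengers for reward? yes] → satisfied.
§7.3 — Tier II Operation: [the vessel is registered under the domestic flag? no] AND [the vessel does not carry passengers for reward? no] → not satisfied.
§7.6 — Class-H Ship: [not a Protected Carrier (§7.1)? no] OR [Tier II Operation (§7.3)? no] → not satisfied.
§7.2 — Class-M Voyage: [Listed Ship (§7.4)? no] OR [Class-H Ship (§7.6)? no] → not satisfied.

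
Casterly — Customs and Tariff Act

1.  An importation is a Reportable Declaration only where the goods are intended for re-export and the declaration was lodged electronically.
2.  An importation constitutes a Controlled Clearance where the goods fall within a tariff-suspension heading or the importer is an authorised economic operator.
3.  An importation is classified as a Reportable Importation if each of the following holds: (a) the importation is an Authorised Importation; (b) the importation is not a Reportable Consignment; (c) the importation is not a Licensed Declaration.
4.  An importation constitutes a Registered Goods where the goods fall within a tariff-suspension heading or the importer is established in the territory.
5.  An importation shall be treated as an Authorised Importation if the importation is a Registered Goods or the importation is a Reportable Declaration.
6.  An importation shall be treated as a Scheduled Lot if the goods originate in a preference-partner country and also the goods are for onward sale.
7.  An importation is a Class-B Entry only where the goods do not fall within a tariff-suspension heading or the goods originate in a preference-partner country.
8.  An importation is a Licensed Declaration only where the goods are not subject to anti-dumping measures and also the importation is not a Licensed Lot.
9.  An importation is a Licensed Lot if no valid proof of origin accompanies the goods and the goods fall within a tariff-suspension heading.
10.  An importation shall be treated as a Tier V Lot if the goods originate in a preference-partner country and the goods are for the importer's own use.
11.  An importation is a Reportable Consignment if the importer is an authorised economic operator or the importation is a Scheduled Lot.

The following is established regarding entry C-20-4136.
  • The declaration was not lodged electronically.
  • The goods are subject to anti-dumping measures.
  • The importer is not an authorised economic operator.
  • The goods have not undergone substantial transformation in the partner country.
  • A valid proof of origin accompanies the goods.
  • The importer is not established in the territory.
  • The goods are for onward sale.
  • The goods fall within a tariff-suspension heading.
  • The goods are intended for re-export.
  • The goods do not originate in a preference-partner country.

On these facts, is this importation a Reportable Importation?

paragraph 4 — Registered Goods: [the goods fall within a tariff-suspension heading? yes] OR [the importer is established in the territory? no] → satisfied.
paragraph 1 — Reportable Declaration: [the goods are intended for re-export? yes] AND [the declaration was lodged electronically? no] → not satisfied.
paragraph 5 — Authorised Importation: [Registered Goods (paragraph 4)? yes] OR [Reportable Declaration (paragraph 1)? no] → satisfied.
paragraph 6 — Scheduled Lot: [the goods originate in a preference-partner country? no] AND [the goods are for onward sale? yes] → not satisfied.
paragraph 11 — Reportable Consignment: [the importer is an authorised economic operator? no] OR [Scheduled Lot (paragraph 6)? no] → not satisfied.
paragraph 9 — Licensed Lot: [no valid proof of origin accompanies the goods? no] AND [the goods fall within a tariff-suspension heading? yes] → not satisfied.
paragraph 8 — Licensed Declaration: [the goods are not subject to anti-dumping measures? no] AND [not a Licensed Lot (paragraph 9)? yes] → not satisfied.
paragraph 3 — Reportable Importation: [Authorised Importation (paragraph 5)? yes] AND [not a Reportable Consignment (paragraph 11)? yes] AND [not a Licensed Declaration (paragraph 8)? yes] → satisfied.

Yes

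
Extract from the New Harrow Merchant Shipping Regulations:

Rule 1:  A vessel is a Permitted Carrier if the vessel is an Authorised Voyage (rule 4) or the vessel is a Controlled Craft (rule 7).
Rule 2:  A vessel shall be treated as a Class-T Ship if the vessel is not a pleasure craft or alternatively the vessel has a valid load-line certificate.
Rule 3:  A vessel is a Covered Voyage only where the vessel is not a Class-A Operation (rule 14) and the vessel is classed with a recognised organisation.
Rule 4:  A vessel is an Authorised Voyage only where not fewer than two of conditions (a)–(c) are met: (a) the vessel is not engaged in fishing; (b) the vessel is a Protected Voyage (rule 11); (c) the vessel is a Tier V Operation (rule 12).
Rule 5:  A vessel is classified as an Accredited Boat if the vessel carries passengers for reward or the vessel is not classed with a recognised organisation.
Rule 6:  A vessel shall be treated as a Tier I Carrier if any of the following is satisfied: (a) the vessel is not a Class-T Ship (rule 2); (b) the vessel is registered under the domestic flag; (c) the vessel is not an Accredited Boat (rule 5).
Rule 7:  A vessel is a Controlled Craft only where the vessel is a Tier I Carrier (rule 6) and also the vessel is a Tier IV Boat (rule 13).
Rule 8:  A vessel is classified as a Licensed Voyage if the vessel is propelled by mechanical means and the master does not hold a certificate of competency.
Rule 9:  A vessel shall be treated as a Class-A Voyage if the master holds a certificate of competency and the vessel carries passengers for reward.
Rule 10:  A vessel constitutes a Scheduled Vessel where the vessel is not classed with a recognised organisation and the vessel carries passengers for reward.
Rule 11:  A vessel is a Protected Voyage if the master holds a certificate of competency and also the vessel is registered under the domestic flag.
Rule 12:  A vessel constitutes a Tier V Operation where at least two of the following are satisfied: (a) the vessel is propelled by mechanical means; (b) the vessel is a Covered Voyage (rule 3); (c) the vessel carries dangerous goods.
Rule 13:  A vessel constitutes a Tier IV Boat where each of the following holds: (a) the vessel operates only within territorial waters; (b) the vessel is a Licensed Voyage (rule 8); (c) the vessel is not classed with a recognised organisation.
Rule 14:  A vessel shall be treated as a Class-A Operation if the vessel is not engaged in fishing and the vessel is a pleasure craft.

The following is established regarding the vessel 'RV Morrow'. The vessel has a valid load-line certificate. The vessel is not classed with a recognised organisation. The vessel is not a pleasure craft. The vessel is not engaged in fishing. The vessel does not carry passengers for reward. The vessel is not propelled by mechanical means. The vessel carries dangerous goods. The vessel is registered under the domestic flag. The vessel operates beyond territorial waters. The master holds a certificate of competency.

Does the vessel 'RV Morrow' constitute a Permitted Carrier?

rule 11 — Protected Voyage: [the master holds a certificate of competency? yes] AND [the vessel is registered under the domestic flag? yes] → satisfied.
rule 14 — Class-A Operation: [the vessel is not engaged in fishing? yes] AND [the vessel is a pleasure craft? no] → not satisfied.
rule 3 — Covered Voyage: [not a Class-A Operation (rule 14)? yes] AND [the vessel is classed with a recognised organisation? no] → not satisfied.
rule 12 — Tier V Operation: the vessel is propelled by mechanical means? no; Covered Voyage (rule 3)? no; the vessel carries dangerous goods? yes — 1 of 3 hold (need ≥2) → not satisfied.
rule 4 — Authorised Voyage: the vessel is not engaged in fishing? yes; Protected Voyage (rule 11)? yes; Tier V Operation (rule 12)? no — 2 of 3 hold (need ≥2) → satisfied.
rule 2 — Class-T Ship: [the vessel is not a pleasure craft? yes] OR [the vessel has a valid load-line certificate? yes] → satisfied.
rule 5 — Accredited Boat: [the vessel carries passengers for reward? no] OR [the vessel is not classed with a recognised organisation? yes] → satisfied.
rule 6 — Tier I Carrier: [not a Class-T Ship (rule 2)? no] OR [the vessel is registered under the domestic flag? yes] OR [not an Accredited Boat (rule 5)? no] → satisfied.
rule 8 — Licensed Voyage: [the vessel is propelled by mechanical means? no] AND [the master does not hold a certificate of competency? no] → not satisfied.
rule 13 — Tier IV Boat: [the vessel operates only within territorial waters? no] AND [Licensed Voyage (rule 8)? no] AND [the vessel is not classed with a recognised organisation? yes] → not satisfied.
rule 7 — Controlled Craft: [Tier I Carrier (rule 6)? yes] AND [Tier IV Boat (rule 13)? no] → not satisfied.
rule 1 — Permitted Carrier: [Authorised Voyage (rule 4)? yes] OR [Controlled Craft (rule 7)? no] → satisfied.

Yes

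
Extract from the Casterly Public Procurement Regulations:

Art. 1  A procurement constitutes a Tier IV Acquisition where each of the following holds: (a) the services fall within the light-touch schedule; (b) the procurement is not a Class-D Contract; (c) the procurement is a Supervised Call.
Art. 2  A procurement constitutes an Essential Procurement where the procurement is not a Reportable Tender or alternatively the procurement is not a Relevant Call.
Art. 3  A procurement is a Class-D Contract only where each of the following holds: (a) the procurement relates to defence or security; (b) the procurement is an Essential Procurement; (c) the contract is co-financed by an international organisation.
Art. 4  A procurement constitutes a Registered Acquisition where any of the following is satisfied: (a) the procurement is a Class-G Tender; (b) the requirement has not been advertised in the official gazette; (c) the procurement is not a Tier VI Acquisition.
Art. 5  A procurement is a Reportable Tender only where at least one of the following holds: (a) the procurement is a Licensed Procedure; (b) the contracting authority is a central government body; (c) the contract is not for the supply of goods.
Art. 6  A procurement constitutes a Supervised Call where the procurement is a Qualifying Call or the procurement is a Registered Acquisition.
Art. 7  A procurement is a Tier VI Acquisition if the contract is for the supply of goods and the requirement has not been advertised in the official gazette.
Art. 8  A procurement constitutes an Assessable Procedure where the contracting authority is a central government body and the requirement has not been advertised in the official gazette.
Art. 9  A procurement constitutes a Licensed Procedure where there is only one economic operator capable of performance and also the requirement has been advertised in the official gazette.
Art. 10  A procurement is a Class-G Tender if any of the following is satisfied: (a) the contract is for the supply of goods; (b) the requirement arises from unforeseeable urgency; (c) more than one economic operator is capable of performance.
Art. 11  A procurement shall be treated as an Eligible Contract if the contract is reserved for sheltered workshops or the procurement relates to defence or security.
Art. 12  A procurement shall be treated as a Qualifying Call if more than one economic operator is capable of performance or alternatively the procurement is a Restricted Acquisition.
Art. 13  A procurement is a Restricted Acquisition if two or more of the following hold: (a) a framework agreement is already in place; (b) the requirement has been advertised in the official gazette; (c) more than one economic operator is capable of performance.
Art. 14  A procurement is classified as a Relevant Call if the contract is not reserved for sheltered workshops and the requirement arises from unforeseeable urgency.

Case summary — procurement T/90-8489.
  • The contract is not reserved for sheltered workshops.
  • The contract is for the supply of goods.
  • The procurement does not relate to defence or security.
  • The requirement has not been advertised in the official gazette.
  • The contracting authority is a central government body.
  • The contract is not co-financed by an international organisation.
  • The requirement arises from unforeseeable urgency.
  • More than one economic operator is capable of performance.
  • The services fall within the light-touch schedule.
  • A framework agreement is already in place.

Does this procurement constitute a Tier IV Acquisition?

article 9 — Licensed Procedure: [there is only one economic operator capable of performance? no] AND [the requirement has been advertised in the official gazette? no] → not satisfied.
article 5 — Reportable Tender: [Licensed Procedure (article 9)? no] OR [the contracting authority is a central government body? yes] OR [the contract is not for the supply of goods? no] → satisfied.
article 14 — Relevant Call: [the contract is not reserved for sheltered workshops? yes] AND [the requirement arises from unforeseeable urgency? yes] → satisfied.
article 2 — Essential Procurement: [not a Reportable Tender (article 5)? no] OR [not a Relevant Call (article 14)? no] → not satisfied.
article 3 — Class-D Contract: [the procurement relates to defence or security? no] AND [Essential Procurement (article 2)? no] AND [the contract is co-financed by an international organisation? no] → not satisfied.
article 13 — Restricted Acquisition: a framework agreement is already in place? yes; the requirement has been advertised in the official gazette? no; more than one economic operator is capable of performance? yes — 2 of 3 hold (need ≥2) → satisfied.
article 12 — Qualifying Call: [more than one economic operator is capable of performance? yes] OR [Restricted Acquisition (article 13)? yes] → satisfied.
article 10 — Class-G Tender: [the contract is for the supply of goods? yes] OR [the requirement arises from unforeseeable urgency? yes] OR [more than one economic operator is capable of performance? yes] → satisfied.
article 7 — Tier VI Acquisition: [the contract is for the supply of goods? yes] AND [the requirement has not been advertised in the official gazette? yes] → satisfied.
article 4 — Registered Acquisition: [Class-G Tender (article 10)? yes] OR [the requirement has not been advertised in the official gazette? yes] OR [not a Tier VI Acquisition (article 7)? no] → satisfied.
article 6 — Supervised Call: [Qualifying Call (article 12)? yes] OR [Registered Acquisition (article 4)? yes] → satisfied.
article 1 — Tier IV Acquisition: [the services fall within the light-touch schedule? yes] AND [not a Class-D Contract (article 3)? yes] AND [Supervised Call (article 6)? yes] → satisfied.

Yes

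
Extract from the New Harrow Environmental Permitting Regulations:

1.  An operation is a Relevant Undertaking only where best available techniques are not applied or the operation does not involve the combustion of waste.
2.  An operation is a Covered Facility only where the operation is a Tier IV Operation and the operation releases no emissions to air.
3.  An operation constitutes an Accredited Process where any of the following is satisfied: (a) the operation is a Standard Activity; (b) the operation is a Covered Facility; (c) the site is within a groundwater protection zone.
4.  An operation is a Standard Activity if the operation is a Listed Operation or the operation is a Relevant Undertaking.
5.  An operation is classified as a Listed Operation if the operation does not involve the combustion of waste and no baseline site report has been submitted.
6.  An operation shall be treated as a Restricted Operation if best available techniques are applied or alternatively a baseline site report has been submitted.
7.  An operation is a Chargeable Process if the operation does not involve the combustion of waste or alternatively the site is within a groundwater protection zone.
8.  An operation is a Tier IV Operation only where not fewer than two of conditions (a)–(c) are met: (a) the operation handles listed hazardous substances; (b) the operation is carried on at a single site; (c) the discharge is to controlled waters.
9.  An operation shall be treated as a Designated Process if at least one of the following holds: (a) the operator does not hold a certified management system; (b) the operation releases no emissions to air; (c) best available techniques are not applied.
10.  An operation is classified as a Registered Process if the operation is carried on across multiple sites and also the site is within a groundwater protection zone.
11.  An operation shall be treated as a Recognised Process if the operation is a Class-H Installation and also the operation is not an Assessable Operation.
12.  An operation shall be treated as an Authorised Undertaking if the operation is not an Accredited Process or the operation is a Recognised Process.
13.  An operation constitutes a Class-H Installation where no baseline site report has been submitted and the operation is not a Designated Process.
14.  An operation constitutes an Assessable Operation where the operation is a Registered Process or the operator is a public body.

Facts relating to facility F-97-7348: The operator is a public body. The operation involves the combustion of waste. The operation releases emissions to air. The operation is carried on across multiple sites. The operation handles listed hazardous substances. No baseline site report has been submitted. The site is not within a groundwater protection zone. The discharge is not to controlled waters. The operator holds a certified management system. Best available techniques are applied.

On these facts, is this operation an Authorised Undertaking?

Yes

paragraph 5 — Listed Operation: [the operation does not involve the combustion of waste? no] AND [no baseline site report has been submitted? yes] → not satisfied.
paragraph 1 — Relevant Undertaking: [best available techniques are not applied? no] OR [the operation does not involve the combustion of waste? no] → not satisfied.
paragraph 4 — Standard Activity: [Listed Operation (paragraph 5)? no] OR [Relevant Undertaking (paragraph 1)? no] → not satisfied.
paragraph 8 — Tier IV Operation: the operation handles listed hazardous substances? yes; the operation is carried on at a single site? no; the discharge is to controlled waters? no — 1 of 3 hold (need ≥2) → not satisfied.
paragraph 2 — Covered Facility: [Tier IV Operation (paragraph 8)? no] AND [the operation releases no emissions to air? no] → not satisfied.
paragraph 3 — Accredited Process: [Standard Activity (paragraph 4)? no] OR [Covered Facility (paragraph 2)? no] OR [the site is within a groundwater protection zone? no] → not satisfied.
paragraph 9 — Designated Process: [the operator does not hold a certified management system? no] OR [the operation releases no emissions to air? no] OR [best available techniques are not applied? no] → not satisfied.
paragraph 13 — Class-H Installation: [no baseline site report has been submitted? yes] AND [not a Designated Process (paragraph 9)? yes] → satisfied.
paragraph 10 — Registered Process: [the operation is carried on across multiple sites? yes] AND [the site is within a groundwater protection zone? no] → not satisfied.
paragraph 14 — Assessable Operation: [Registered Process (paragraph 10)? no] OR [the operator is a public body? yes] → satisfied.
paragraph 11 — Recognised Process: [Class-H Installation (paragraph 13)? yes] AND [not an Assessable Operation (paragraph 14)? no] → not satisfied.
paragraph 12 — Authorised Undertaking: [not an Accredited Process (paragraph 3)? yes] OR [Recognised Process (paragraph 11)? no] → satisfied.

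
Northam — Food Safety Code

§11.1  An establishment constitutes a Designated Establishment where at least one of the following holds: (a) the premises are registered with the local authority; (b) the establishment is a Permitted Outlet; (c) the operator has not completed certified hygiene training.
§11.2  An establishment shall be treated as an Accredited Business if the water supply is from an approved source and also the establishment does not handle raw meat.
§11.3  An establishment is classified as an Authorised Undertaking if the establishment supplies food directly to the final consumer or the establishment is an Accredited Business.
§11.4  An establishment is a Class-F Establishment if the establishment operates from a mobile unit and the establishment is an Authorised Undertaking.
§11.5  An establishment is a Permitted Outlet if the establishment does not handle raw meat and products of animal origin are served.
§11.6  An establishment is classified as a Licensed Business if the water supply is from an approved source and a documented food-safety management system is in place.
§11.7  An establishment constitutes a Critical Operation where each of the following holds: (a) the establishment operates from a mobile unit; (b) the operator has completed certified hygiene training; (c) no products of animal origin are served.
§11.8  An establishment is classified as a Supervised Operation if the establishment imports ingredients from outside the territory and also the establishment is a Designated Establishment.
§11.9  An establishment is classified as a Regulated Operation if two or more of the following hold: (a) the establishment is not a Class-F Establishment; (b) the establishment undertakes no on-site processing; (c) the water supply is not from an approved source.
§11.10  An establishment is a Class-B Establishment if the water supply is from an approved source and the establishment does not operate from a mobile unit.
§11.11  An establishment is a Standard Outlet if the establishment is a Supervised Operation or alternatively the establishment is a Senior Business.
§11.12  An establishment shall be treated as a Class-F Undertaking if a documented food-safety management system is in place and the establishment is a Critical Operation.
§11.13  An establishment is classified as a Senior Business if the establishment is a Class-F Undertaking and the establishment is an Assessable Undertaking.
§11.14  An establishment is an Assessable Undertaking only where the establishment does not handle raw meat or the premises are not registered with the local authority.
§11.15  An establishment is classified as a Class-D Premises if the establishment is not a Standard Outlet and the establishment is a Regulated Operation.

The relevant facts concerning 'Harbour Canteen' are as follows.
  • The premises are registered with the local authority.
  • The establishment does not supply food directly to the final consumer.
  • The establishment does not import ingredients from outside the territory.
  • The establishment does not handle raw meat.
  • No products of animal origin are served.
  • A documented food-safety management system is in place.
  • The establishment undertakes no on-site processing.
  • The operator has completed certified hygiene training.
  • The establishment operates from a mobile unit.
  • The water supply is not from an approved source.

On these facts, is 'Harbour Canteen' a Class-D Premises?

§11.5 — Permitted Outlet: [the establishment does not handle raw meat? yes] AND [products of animal origin are served? no] → not satisfied.
§11.1 — Designated Establishment: [the premises are registered with the local authority? yes] OR [Permitted Outlet (§11.5)? no] OR [the operator has not completed certified hygiene training? no] → satisfied.
§11.8 — Supervised Operation: [the establishment imports ingredients from outside the territory? no] AND [Designated Establishment (§11.1)? yes] → not satisfied.
§11.7 — Critical Operation: [the establishment operates from a mobile unit? yes] AND [the operator has completed certified hygiene training? yes] AND [no products of animal origin are served? yes] → satisfied.
§11.12 — Class-F Undertaking: [a documented food-safety management system is in place? yes] AND [Critical Operation (§11.7)? yes] → satisfied.
§11.14 — Assessable Undertaking: [the establishment does not handle raw meat? yes] OR [the premises are not registered with the local authority? no] → satisfied.
§11.13 — Senior Business: [Class-F Undertaking (§11.12)? yes] AND [Assessable Undertaking (§11.14)? yes] → satisfied.
§11.11 — Standard Outlet: [Supervised Operation (§11.8)? no] OR [Senior Business (§11.13)? yes] → satisfied.
§11.2 — Accredited Business: [the water supply is from an approved source? no] AND [the establishment does not handle raw meat? yes] → not satisfied.
§11.3 — Authorised Undertaking: [the establishment supplies food directly to the final consumer? no] OR [Accredited Business (§11.2)? no] → not satisfied.
§11.4 — Class-F Establishment: [the establishment operates from a mobile unit? yes] AND [Authorised Undertaking (§11.3)? no] → not satisfied.
§11.9 — Regulated Operation: not a Class-F Establishment (§11.4)? yes; the establishment undertakes no on-site processing? yes; the water supply is not from an approved source? yes — 3 of 3 hold (need ≥2) → satisfied.
§11.15 — Class-D Premises: [not a Standard Outlet (§11.11)? no] AND [Regulated Operation (§11.9)? yes] → not satisfied.

No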